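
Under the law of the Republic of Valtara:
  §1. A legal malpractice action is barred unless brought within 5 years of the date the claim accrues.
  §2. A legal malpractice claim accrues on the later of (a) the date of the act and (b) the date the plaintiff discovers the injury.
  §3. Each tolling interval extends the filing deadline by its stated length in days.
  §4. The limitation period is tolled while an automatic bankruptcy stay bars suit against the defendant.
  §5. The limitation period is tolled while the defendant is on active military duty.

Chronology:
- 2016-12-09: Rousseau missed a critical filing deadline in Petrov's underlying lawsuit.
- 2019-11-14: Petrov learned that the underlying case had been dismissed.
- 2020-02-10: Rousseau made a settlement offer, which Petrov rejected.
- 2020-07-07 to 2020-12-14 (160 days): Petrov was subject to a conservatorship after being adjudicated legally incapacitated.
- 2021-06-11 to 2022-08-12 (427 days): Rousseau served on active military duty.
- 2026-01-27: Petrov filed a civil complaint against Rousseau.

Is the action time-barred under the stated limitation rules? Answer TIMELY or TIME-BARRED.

Taking the later of the act (2016-12-09) and discovery (2019-11-14), the claim accrued on 2019-11-14.
The untolled deadline — 5 years after 2019-11-14 — is 2024-11-14.
The defendant's active military service from 2021-06-11 to 2022-08-12 tolled the period for 427 days, extending the deadline to 2026-01-15.
No stated provision tolls the period for the plaintiff's incapacity, so the interval from 2020-07-07 to 2020-12-14 has no effect on the deadline.
Nothing else in the chronology tolls or restarts the period.
Petrov filed on 2026-01-27, after the 2026-01-15 deadline, so the action is time-barred.

TIME-BARRED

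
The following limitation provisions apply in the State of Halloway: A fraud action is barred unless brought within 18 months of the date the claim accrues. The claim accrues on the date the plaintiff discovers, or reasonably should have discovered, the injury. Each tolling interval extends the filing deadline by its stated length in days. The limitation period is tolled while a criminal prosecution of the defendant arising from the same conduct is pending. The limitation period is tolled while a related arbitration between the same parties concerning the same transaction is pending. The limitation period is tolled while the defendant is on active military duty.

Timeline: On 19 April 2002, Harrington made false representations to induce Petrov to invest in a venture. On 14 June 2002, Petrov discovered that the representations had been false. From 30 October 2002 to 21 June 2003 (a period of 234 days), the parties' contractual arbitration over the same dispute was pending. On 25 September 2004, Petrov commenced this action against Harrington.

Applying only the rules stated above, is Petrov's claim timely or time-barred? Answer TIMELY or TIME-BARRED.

TIME-BARRED

Accrual is tied to discovery, so the period began on 14 June 2002 rather than on 19 April 2002 when the act occurred.
18 months from 14 June 2002 is 14 December 2003.
The period was tolled for 234 days by the pending related arbitration (30 October 2002 to 21 June 2003), pushing the deadline to 4 August 2004.
Petrov filed on 25 September 2004, after the 4 August 2004 deadline, so the action is time-barred.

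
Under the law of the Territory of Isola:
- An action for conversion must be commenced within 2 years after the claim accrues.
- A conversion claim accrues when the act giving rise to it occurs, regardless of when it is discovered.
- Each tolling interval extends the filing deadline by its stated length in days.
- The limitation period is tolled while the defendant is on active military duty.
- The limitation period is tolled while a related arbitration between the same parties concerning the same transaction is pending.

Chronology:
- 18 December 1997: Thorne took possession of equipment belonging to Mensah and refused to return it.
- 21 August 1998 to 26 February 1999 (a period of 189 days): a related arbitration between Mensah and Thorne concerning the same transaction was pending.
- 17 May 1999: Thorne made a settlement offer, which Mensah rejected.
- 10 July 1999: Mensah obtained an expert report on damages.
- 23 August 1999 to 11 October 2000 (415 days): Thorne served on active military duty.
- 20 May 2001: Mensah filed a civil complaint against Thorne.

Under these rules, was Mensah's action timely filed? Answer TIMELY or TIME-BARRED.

The claim accrued on 18 December 1997, the date of the act.
Adding the 2 years base period to 18 December 1997 gives a deadline of 18 December 1999, before any tolling.
The period was tolled for 189 days by the pending related arbitration (21 August 1998 to 26 February 1999), pushing the deadline to 24 June 2000.
The defendant's active military service from 23 August 1999 to 11 October 2000 tolled the period for 415 days, extending the deadline to 13 August 2001.
Nothing else in the chronology tolls or restarts the period.
The 20 May 2001 filing precedes the 13 August 2001 deadline; the claim is timely.

TIMELY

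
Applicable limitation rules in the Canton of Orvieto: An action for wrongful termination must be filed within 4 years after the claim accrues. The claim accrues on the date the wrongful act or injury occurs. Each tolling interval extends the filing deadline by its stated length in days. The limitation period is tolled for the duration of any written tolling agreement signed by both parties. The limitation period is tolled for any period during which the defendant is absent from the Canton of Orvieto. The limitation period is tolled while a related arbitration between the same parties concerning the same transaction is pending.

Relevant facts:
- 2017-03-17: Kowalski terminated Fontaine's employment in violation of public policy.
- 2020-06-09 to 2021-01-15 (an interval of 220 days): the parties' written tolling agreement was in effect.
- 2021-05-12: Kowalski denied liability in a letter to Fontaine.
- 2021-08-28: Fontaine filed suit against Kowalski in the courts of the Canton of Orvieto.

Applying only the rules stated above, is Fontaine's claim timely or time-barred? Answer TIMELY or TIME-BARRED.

TIMELY

The limitation period began to run on 2017-03-17.
The untolled deadline — 4 years after 2017-03-17 — is 2021-03-17.
The period was tolled for 220 days by the written tolling agreement (2020-06-09 to 2021-01-15), pushing the deadline to 2021-10-23.
None of the other events listed affects the running of the period under the stated rules.
Fontaine filed on 2021-08-28, before the 2021-10-23 deadline, so the action is timely.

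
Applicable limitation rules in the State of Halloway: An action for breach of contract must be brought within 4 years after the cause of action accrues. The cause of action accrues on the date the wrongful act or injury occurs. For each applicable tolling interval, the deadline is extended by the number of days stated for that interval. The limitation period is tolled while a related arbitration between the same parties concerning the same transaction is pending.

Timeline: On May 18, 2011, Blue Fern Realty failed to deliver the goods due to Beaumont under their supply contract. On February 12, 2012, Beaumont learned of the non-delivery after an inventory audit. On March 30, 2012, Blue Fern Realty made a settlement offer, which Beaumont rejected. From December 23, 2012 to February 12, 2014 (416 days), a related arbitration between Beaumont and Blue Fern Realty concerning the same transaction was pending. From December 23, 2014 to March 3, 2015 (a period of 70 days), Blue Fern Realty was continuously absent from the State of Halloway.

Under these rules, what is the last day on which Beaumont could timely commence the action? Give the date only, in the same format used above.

Accrual is governed by the date of the act, so the period began to run on May 18, 2011; the later discovery on February 12, 2012 is irrelevant under the stated rule.
4 years from May 18, 2011 is May 18, 2015.
The pending related arbitration from December 23, 2012 to February 12, 2014 tolled the period for 416 days, extending the deadline to July 7, 2016.
No stated provision tolls the period for the defendant's absence, so the interval from December 23, 2014 to March 3, 2015 has no effect on the deadline.
The other events in the timeline have no effect on the limitation period under the stated rules.

July 7, 2016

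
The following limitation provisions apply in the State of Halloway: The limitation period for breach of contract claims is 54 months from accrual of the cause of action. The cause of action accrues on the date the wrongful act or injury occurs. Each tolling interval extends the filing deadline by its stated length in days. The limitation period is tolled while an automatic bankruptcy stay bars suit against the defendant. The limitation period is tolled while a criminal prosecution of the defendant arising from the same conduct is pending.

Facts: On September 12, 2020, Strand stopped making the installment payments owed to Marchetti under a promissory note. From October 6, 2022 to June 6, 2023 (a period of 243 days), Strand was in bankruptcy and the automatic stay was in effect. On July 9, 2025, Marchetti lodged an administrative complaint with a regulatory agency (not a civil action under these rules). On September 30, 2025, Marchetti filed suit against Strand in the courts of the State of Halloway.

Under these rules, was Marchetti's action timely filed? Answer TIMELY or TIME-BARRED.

TIMELY

The limitation period began to run on September 12, 2020.
Adding the 54 months base period to September 12, 2020 gives a deadline of March 12, 2025, before any tolling.
The period was tolled for 243 days by the automatic bankruptcy stay (October 6, 2022 to June 6, 2023), pushing the deadline to November 10, 2025.
None of the other events listed affects the running of the period under the stated rules.
Filing on September 30, 2025 beat the November 10, 2025 deadline — the action is timely.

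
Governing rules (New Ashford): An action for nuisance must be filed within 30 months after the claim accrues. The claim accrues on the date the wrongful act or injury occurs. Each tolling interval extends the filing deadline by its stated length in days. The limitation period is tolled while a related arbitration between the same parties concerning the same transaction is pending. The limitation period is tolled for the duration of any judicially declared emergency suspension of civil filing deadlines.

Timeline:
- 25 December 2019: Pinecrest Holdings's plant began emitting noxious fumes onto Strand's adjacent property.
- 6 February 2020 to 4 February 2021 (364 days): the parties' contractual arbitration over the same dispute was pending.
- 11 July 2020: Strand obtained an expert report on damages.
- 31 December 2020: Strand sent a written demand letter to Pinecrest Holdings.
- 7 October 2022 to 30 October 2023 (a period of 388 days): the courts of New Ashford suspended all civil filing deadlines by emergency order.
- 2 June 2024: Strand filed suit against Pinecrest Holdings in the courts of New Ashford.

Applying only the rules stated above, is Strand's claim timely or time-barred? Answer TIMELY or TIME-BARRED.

TIMELY

The limitation period began to run on 25 December 2019.
Adding the 30 months base period to 25 December 2019 gives a deadline of 25 June 2022, before any tolling.
The pending related arbitration from 6 February 2020 to 4 February 2021 tolled the period for 364 days, extending the deadline to 24 June 2023.
The emergency suspension of filing deadlines from 7 October 2022 to 30 October 2023 tolled the period for 388 days, extending the deadline to 16 July 2024.
Nothing else in the chronology tolls or restarts the period.
The 2 June 2024 filing precedes the 16 July 2024 deadline; the claim is timely.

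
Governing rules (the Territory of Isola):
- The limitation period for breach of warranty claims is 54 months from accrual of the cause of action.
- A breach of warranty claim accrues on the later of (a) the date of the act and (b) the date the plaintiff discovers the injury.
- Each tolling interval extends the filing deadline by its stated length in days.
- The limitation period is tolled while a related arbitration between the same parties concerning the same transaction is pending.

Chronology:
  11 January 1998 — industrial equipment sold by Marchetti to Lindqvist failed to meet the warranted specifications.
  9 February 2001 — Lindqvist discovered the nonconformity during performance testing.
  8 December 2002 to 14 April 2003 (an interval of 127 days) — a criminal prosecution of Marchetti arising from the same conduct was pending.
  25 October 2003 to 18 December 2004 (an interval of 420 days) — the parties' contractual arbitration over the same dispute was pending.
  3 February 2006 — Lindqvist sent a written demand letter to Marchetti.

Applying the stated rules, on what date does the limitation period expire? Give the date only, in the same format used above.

3 October 2006

Because discovery on 9 February 2001 post-dates the 11 January 1998 act, accrual under the later-of rule falls on 9 February 2001.
Adding the 54 months base period to 9 February 2001 gives a deadline of 9 August 2005, before any tolling.
Because the pending related arbitration ran from 25 October 2003 to 18 December 2004, the deadline is extended by 420 days to 3 October 2006.
The pending criminal prosecution from 8 December 2002 to 14 April 2003 does not toll the period, because no stated rule makes a criminal prosecution a tolling event.
The other events in the timeline have no effect on the limitation period under the stated rules.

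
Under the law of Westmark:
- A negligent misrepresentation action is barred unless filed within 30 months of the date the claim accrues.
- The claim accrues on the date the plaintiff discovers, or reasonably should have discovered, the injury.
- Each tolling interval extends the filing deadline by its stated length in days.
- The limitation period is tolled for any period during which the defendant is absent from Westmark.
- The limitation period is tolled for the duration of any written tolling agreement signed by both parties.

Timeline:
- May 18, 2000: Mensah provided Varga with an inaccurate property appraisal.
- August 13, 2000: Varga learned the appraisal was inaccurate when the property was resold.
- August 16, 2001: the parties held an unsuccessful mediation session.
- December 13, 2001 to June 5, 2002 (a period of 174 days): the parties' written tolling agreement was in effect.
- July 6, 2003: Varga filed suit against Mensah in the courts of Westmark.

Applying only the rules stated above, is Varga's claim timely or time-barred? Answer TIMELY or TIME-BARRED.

TIMELY

Accrual is tied to discovery, so the period began on August 13, 2000 rather than on May 18, 2000 when the act occurred.
The untolled deadline — 30 months after August 13, 2000 — is February 13, 2003.
Because the written tolling agreement ran from December 13, 2001 to June 5, 2002, the deadline is extended by 174 days to August 6, 2003.
Nothing else in the chronology tolls or restarts the period.
Varga filed on July 6, 2003, before the August 6, 2003 deadline, so the action is timely.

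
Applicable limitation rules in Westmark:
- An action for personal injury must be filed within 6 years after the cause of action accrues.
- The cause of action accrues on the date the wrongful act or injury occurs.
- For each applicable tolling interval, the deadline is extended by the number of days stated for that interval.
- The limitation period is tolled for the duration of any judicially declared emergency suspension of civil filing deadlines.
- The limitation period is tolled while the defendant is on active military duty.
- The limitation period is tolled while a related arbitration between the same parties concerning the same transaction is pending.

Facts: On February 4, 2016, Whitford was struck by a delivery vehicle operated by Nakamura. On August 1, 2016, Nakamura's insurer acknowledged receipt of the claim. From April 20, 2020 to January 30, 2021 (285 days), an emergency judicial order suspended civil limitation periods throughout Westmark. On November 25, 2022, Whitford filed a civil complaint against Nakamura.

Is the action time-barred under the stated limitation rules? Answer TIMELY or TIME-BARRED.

TIME-BARRED

The cause of action accrued on February 4, 2016, the date of the act.
Adding the 6 years base period to February 4, 2016 gives a deadline of February 4, 2022, before any tolling.
The emergency suspension of filing deadlines from April 20, 2020 to January 30, 2021 tolled the period for 285 days, extending the deadline to November 16, 2022.
The other events in the timeline have no effect on the limitation period under the stated rules.
Filing on November 25, 2022 missed the November 16, 2022 deadline — the action is time-barred.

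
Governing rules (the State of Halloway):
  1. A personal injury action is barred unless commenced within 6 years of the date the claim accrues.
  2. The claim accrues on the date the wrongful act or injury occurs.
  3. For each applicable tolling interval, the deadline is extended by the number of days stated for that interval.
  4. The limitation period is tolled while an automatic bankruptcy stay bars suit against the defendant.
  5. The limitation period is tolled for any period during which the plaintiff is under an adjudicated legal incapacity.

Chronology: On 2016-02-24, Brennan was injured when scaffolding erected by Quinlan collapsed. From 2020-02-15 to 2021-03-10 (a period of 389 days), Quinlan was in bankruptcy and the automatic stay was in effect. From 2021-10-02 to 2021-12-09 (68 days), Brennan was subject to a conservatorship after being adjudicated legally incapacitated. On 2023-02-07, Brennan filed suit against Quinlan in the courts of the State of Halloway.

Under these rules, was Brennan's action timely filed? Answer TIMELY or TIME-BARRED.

The limitation period began to run on 2016-02-24.
Adding the 6 years base period to 2016-02-24 gives a deadline of 2022-02-24, before any tolling.
Because the automatic bankruptcy stay ran from 2020-02-15 to 2021-03-10, the deadline is extended by 389 days to 2023-03-20.
The plaintiff's legal incapacity from 2021-10-02 to 2021-12-09 tolled the period for 68 days, extending the deadline to 2023-05-27.
Filing on 2023-02-07 beat the 2023-05-27 deadline — the action is timely.

TIMELY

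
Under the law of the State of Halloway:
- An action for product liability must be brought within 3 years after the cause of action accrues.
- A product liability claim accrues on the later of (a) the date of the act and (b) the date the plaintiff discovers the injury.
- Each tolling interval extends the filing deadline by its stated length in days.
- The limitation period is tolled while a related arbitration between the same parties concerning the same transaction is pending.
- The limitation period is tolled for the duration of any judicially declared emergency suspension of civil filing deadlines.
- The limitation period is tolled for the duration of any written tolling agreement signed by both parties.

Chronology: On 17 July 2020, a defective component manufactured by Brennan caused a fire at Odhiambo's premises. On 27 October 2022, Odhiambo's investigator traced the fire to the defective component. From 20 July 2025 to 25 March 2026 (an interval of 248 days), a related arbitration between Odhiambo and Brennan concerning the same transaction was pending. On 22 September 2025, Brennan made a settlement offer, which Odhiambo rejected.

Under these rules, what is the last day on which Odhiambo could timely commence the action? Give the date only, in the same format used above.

The claim accrued on 27 October 2022 — the later of the 17 July 2020 act and the 27 October 2022 discovery.
The untolled deadline — 3 years after 27 October 2022 — is 27 October 2025.
The period was tolled for 248 days by the pending related arbitration (20 July 2025 to 25 March 2026), pushing the deadline to 2 July 2026.
The other events in the timeline have no effect on the limitation period under the stated rules.

2 July 2026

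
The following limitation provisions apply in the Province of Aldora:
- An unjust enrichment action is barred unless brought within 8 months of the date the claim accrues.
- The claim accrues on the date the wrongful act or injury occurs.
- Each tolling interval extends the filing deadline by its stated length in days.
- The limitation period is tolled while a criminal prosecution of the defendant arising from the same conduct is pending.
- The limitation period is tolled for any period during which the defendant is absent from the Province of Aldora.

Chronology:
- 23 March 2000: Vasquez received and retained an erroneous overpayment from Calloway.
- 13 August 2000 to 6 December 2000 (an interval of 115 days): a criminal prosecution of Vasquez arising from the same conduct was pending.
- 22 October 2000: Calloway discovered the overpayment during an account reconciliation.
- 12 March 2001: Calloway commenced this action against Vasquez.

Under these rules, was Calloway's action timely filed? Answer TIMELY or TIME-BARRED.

TIMELY

Because the rule ties accrual to occurrence, the claim accrued on 23 March 2000, not on the 22 October 2000 discovery date.
8 months from 23 March 2000 is 23 November 2000.
The period was tolled for 115 days by the pending criminal prosecution (13 August 2000 to 6 December 2000), pushing the deadline to 18 March 2001.
Calloway filed on 12 March 2001, before the 18 March 2001 deadline, so the action is timely.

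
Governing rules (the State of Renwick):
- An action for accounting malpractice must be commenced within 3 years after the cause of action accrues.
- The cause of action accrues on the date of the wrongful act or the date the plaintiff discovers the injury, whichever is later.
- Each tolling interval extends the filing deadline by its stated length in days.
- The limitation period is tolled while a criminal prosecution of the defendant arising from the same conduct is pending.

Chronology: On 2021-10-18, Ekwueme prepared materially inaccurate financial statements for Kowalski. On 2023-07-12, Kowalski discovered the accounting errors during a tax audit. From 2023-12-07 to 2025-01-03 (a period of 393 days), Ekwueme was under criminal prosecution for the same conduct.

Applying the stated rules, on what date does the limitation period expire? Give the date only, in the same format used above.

2027-08-09

The claim accrued on 2023-07-12 — the later of the 2021-10-18 act and the 2023-07-12 discovery.
3 years from 2023-07-12 is 2026-07-12.
The period was tolled for 393 days by the pending criminal prosecution (2023-12-07 to 2025-01-03), pushing the deadline to 2027-08-09.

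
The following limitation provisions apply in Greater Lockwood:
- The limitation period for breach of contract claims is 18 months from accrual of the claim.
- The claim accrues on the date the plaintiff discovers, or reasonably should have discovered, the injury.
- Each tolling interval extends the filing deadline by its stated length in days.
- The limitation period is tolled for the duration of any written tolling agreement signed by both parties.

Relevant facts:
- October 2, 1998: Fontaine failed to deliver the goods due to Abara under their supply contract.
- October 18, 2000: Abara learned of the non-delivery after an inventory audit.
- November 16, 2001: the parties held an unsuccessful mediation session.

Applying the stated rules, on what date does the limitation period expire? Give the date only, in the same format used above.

April 18, 2002

Under the discovery rule, the claim accrued on October 18, 2000, when Abara discovered the injury — not on the October 2, 1998 date of the underlying act.
18 months from October 18, 2000 is April 18, 2002.
The other events in the timeline have no effect on the limitation period under the stated rules.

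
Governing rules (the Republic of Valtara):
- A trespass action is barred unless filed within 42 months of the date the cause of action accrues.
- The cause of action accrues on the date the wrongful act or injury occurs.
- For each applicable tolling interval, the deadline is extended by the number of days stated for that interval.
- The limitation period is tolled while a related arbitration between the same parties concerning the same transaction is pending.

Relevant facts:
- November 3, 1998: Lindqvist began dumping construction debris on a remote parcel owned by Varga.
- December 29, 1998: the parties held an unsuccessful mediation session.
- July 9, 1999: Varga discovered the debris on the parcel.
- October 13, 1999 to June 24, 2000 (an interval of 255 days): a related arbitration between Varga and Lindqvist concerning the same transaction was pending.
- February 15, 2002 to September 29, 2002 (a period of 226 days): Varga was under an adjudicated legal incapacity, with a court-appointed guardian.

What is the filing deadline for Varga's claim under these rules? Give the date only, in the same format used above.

January 13, 2003

Accrual is governed by the date of the act, so the period began to run on November 3, 1998; the later discovery on July 9, 1999 is irrelevant under the stated rule.
Adding the 42 months base period to November 3, 1998 gives a deadline of May 3, 2002, before any tolling.
Because the pending related arbitration ran from October 13, 1999 to June 24, 2000, the deadline is extended by 255 days to January 13, 2003.
The plaintiff's legal incapacity from February 15, 2002 to September 29, 2002 does not toll the period, because no stated rule makes the plaintiff's incapacity a tolling event.
Nothing else in the chronology tolls or restarts the period.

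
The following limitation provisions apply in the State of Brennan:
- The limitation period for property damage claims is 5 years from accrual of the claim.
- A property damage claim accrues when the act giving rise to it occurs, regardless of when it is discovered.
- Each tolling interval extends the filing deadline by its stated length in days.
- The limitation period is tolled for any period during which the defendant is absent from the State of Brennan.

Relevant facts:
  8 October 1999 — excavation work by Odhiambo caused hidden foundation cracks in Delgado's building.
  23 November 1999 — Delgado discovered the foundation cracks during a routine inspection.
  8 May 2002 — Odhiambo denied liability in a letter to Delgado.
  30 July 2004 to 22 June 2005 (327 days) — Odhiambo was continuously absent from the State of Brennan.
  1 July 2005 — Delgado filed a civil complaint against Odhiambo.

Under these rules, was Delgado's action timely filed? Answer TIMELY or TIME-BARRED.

Because the rule ties accrual to occurrence, the claim accrued on 8 October 1999, not on the 23 November 1999 discovery date.
Adding the 5 years base period to 8 October 1999 gives a deadline of 8 October 2004, before any tolling.
Because the defendant's absence from the jurisdiction ran from 30 July 2004 to 22 June 2005, the deadline is extended by 327 days to 31 August 2005.
Nothing else in the chronology tolls or restarts the period.
Filing on 1 July 2005 beat the 31 August 2005 deadline — the action is timely.

TIMELY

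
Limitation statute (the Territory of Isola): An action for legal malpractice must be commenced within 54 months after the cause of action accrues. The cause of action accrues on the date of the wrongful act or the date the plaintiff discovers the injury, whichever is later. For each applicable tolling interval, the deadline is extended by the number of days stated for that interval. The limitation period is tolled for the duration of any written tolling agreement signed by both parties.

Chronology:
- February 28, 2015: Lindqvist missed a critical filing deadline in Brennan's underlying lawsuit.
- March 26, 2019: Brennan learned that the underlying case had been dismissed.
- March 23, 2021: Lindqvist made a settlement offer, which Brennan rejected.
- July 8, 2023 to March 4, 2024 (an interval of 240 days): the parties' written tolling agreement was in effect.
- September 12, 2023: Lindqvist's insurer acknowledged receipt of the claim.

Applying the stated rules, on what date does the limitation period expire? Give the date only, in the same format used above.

The claim accrued on March 26, 2019 — the later of the February 28, 2015 act and the March 26, 2019 discovery.
54 months from March 26, 2019 is September 26, 2023.
The written tolling agreement from July 8, 2023 to March 4, 2024 tolled the period for 240 days, extending the deadline to May 23, 2024.
The other events in the timeline have no effect on the limitation period under the stated rules.

May 23, 2024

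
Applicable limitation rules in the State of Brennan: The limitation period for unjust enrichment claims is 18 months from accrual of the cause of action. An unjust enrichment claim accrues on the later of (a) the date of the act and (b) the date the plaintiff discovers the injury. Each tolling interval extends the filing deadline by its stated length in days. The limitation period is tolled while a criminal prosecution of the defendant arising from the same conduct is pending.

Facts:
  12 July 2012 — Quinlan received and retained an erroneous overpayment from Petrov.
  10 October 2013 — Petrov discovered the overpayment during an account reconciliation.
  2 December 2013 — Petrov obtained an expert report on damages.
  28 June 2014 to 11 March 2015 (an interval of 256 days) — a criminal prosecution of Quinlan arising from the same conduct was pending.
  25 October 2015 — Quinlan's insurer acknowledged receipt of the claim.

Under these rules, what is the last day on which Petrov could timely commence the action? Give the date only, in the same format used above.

Because discovery on 10 October 2013 post-dates the 12 July 2012 act, accrual under the later-of rule falls on 10 October 2013.
Adding the 18 months base period to 10 October 2013 gives a deadline of 10 April 2015, before any tolling.
Because the pending criminal prosecution ran from 28 June 2014 to 11 March 2015, the deadline is extended by 256 days to 22 December 2015.
The other events in the timeline have no effect on the limitation period under the stated rules.

22 December 2015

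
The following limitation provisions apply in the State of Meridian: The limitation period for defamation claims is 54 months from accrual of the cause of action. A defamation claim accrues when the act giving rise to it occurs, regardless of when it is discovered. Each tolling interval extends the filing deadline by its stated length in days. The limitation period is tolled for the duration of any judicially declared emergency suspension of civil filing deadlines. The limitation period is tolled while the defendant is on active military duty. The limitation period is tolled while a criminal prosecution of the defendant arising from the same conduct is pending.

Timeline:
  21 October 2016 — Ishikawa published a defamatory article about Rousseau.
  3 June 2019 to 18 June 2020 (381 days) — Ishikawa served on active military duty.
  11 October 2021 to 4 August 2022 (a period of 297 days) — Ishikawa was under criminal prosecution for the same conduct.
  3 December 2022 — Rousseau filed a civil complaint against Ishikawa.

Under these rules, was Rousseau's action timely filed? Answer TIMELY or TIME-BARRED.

The limitation period began to run on 21 October 2016.
54 months from 21 October 2016 is 21 April 2021.
The period was tolled for 381 days by the defendant's active military service (3 June 2019 to 18 June 2020), pushing the deadline to 7 May 2022.
The pending criminal prosecution from 11 October 2021 to 4 August 2022 tolled the period for 297 days, extending the deadline to 28 February 2023.
Filing on 3 December 2022 beat the 28 February 2023 deadline — the action is timely.

TIMELY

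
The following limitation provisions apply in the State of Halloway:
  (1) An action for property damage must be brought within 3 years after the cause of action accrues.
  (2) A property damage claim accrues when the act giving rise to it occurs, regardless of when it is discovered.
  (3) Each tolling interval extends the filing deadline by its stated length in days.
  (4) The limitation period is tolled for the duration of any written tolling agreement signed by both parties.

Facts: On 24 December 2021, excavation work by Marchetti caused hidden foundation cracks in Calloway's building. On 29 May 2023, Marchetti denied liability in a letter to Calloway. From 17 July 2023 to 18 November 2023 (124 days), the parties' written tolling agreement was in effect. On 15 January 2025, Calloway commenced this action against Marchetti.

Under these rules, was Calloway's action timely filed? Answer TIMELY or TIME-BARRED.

The limitation period began to run on 24 December 2021.
The untolled deadline — 3 years after 24 December 2021 — is 24 December 2024.
The written tolling agreement from 17 July 2023 to 18 November 2023 tolled the period for 124 days, extending the deadline to 27 April 2025.
None of the other events listed affects the running of the period under the stated rules.
The 15 January 2025 filing precedes the 27 April 2025 deadline; the claim is timely.

TIMELY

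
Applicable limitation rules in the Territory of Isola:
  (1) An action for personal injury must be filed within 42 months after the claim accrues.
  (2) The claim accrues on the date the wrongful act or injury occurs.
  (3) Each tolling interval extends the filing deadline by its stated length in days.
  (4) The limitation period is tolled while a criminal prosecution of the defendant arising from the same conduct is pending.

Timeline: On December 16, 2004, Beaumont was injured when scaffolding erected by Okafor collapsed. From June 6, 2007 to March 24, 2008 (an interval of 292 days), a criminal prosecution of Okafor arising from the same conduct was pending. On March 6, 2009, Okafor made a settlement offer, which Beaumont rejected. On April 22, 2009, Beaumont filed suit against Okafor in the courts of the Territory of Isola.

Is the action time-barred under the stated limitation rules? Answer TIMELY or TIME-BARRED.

TIME-BARRED

The limitation period began to run on December 16, 2004.
The untolled deadline — 42 months after December 16, 2004 — is June 16, 2008.
Because the pending criminal prosecution ran from June 6, 2007 to March 24, 2008, the deadline is extended by 292 days to April 4, 2009.
The other events in the timeline have no effect on the limitation period under the stated rules.
The April 22, 2009 filing falls after the April 4, 2009 deadline; the claim is time-barred.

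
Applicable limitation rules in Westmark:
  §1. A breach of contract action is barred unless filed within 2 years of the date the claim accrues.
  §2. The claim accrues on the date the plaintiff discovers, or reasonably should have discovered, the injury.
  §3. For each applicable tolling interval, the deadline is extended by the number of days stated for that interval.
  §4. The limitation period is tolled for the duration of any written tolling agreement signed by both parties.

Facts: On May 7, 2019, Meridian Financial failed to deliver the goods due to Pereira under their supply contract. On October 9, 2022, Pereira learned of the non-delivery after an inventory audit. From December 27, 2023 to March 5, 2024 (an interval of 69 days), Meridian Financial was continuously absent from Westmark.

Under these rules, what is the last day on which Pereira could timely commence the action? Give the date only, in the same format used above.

The claim did not accrue until Pereira discovered the injury on October 9, 2022; the May 7, 2019 act date does not start the clock under the stated rule.
2 years from October 9, 2022 is October 9, 2024.
The defendant's absence from the jurisdiction from December 27, 2023 to March 5, 2024 does not toll the period, because no stated rule makes the defendant's absence a tolling event.

October 9, 2024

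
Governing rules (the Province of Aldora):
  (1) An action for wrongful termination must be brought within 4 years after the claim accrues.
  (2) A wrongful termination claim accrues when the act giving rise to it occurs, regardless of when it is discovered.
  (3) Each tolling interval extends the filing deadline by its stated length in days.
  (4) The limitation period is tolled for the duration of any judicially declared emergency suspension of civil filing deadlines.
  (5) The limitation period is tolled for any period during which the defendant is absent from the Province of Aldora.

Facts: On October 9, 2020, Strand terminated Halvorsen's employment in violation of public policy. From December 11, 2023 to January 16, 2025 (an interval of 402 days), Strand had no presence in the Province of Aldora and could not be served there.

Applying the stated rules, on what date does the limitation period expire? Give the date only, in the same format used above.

November 15, 2025

The claim accrued on October 9, 2020, when the wrongful act occurred.
Adding the 4 years base period to October 9, 2020 gives a deadline of October 9, 2024, before any tolling.
Because the defendant's absence from the jurisdiction ran from December 11, 2023 to January 16, 2025, the deadline is extended by 402 days to November 15, 2025.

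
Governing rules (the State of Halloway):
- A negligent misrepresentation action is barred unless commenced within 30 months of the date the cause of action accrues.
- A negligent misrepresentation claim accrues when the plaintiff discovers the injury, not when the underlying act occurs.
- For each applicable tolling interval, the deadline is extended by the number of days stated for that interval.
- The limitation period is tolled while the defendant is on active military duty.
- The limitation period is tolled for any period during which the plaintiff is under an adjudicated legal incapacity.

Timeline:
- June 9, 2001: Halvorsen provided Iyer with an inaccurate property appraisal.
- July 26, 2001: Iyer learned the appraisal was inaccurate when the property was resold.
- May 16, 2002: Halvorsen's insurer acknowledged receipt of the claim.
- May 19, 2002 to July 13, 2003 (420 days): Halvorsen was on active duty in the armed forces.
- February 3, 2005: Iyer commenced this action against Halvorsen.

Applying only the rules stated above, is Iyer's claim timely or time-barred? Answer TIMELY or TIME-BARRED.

Accrual is tied to discovery, so the period began on July 26, 2001 rather than on June 9, 2001 when the act occurred.
The untolled deadline — 30 months after July 26, 2001 — is January 26, 2004.
The period was tolled for 420 days by the defendant's active military service (May 19, 2002 to July 13, 2003), pushing the deadline to March 21, 2005.
Nothing else in the chronology tolls or restarts the period.
The February 3, 2005 filing precedes the March 21, 2005 deadline; the claim is timely.

TIMELY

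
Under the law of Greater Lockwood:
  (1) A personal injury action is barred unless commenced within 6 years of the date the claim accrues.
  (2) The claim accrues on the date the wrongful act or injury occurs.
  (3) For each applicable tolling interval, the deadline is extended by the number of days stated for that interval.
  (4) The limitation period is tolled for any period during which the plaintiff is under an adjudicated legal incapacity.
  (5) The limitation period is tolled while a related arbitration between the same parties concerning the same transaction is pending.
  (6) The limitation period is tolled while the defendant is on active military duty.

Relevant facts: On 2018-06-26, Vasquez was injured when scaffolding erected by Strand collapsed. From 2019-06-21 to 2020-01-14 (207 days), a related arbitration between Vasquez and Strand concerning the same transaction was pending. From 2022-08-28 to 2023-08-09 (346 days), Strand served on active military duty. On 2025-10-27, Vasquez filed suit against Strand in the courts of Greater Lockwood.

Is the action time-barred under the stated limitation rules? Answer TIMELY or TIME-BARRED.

TIMELY

The claim accrued on 2018-06-26, when the wrongful act occurred.
6 years from 2018-06-26 is 2024-06-26.
The period was tolled for 207 days by the pending related arbitration (2019-06-21 to 2020-01-14), pushing the deadline to 2025-01-19.
The defendant's active military service from 2022-08-28 to 2023-08-09 tolled the period for 346 days, extending the deadline to 2025-12-31.
The 2025-10-27 filing precedes the 2025-12-31 deadline; the claim is timely.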